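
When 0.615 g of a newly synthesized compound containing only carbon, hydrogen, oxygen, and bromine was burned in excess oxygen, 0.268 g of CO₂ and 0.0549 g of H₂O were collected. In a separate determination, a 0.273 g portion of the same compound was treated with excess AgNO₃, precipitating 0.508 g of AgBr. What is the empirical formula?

mol C = 0.268 g CO₂ ÷ 44.009 g/mol = 0.006090 mol
mol H = 2 × 0.0549 g H₂O ÷ 18.015 g/mol = 0.006095 mol
From the AgBr data: mol Br per gram of compound = (0.508 ÷ 187.772) ÷ 0.273 = 0.009910 mol/g, so in the 0.615 g combustion sample mol Br = 0.006095 mol
mass O = 0.615 − (0.07314 + 0.006144 + 0.4870) = 0.04873 g → mol O = 0.04873 ÷ 15.999 = 0.003046 mol
Divide by the smallest (0.003046 mol): C 1.999, H 2.001, Br 2.001, O 1.000

C2H2Br2O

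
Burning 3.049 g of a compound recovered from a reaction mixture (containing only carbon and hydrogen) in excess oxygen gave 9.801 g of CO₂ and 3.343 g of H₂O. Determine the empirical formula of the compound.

C3H5

mol C = 9.801 g CO₂ ÷ 44.009 g/mol = 0.22270 mol
mol H = 2 × 3.343 g H₂O ÷ 18.015 g/mol = 0.37114 mol
Divide by the smallest (0.22270 mol): C 1.000, H 1.666
Multiplying each by 3 gives whole numbers: C 3.00, H 5.00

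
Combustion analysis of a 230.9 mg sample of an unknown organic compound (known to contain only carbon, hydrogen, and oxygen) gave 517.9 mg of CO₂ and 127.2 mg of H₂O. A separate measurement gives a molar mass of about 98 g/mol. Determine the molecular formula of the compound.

mol C = 0.5179 g CO₂ ÷ 44.009 g/mol = 0.011768 mol
mol H = 2 × 0.1272 g H₂O ÷ 18.015 g/mol = 0.014122 mol
mass O = 0.2309 − (0.14135 + 0.014235) = 0.075319 g → mol O = 0.075319 ÷ 15.999 = 0.0047078 mol
Divide by the smallest (0.0047078 mol): C 2.500, H 3.000, O 1.000
Multiplying each by 2 gives whole numbers: C 5.00, H 6.00, O 2.00
Empirical formula: C5H6O2
Empirical-formula mass = 98.10 g/mol; 98 ÷ 98.10 ≈ 1, so the molecular formula is C5H6O2.

C5H6O2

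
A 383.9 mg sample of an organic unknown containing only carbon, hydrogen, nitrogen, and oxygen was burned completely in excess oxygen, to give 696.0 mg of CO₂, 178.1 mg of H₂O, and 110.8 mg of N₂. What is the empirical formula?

C4H5N2O

mol C = 0.6960 g CO₂ ÷ 44.009 g/mol = 0.015815 mol
mol H = 2 × 0.1781 g H₂O ÷ 18.015 g/mol = 0.019772 mol
mol N = 2 × 0.1108 g N₂ ÷ 28.014 g/mol = 0.0079103 mol
mass O = 0.3839 − (0.18995 + 0.019931 + 0.11080) = 0.063216 g → mol O = 0.063216 ÷ 15.999 = 0.0039513 mol
Divide by the smallest (0.0039513 mol): C 4.003, H 5.004, N 2.002, O 1.000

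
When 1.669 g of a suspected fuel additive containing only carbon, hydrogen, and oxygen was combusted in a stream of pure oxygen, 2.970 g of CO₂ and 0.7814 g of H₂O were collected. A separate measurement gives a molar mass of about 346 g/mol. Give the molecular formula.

C14H18O10

mol C = 2.970 g CO₂ ÷ 44.009 g/mol = 0.067486 mol
mol H = 2 × 0.7814 g H₂O ÷ 18.015 g/mol = 0.086750 mol
mass O = 1.669 − (0.81058 + 0.087444) = 0.77098 g → mol O = 0.77098 ÷ 15.999 = 0.048189 mol
Divide by the smallest (0.048189 mol): C 1.400, H 1.800, O 1.000
Multiplying each by 5 gives whole numbers: C 7.00, H 9.00, O 5.00
Empirical formula: C7H9O5
Empirical-formula mass = 173.14 g/mol; 346 ÷ 173.14 ≈ 2, so the molecular formula is C14H18O10.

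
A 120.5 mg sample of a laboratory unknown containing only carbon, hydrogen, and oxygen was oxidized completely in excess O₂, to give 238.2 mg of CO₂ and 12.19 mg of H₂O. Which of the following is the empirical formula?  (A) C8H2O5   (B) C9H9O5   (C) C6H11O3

(A) C8H2O5

mol C = 0.2382 g CO₂ ÷ 44.009 g/mol = 0.0054125 mol
mol H = 2 × 0.01219 g H₂O ÷ 18.015 g/mol = 0.0013533 mol
mass O = 0.1205 − (0.065010 + 0.0013641) = 0.054126 g → mol O = 0.054126 ÷ 15.999 = 0.0033831 mol
Divide by the smallest (0.0013533 mol): C 3.999, H 1.000, O 2.500
Multiplying each by 2 gives whole numbers: C 8.00, H 2.00, O 5.00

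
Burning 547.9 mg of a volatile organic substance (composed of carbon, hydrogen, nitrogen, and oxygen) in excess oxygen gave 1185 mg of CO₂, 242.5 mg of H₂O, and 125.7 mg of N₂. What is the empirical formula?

C6H6N2O

mol C = 1.185 g CO₂ ÷ 44.009 g/mol = 0.026926 mol
mol H = 2 × 0.2425 g H₂O ÷ 18.015 g/mol = 0.026922 mol
mol N = 2 × 0.1257 g N₂ ÷ 28.014 g/mol = 0.0089741 mol
mass O = 0.5479 − (0.32341 + 0.027137 + 0.12570) = 0.071651 g → mol O = 0.071651 ÷ 15.999 = 0.0044784 mol
Divide by the smallest (0.0044784 mol): C 6.012, H 6.011, N 2.004, O 1.000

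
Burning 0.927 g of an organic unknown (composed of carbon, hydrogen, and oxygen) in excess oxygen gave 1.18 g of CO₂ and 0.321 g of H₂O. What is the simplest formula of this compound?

C3H4O4

mol C = 1.18 g CO₂ ÷ 44.009 g/mol = 0.02681 mol
mol H = 2 × 0.321 g H₂O ÷ 18.015 g/mol = 0.03564 mol
mass O = 0.927 − (0.3220 + 0.03592) = 0.5690 g → mol O = 0.5690 ÷ 15.999 = 0.03557 mol
Divide by the smallest (0.02681 mol): C 1.000, H 1.329, O 1.326
Multiplying each by 3 gives whole numbers: C 3.00, H 3.99, O 3.98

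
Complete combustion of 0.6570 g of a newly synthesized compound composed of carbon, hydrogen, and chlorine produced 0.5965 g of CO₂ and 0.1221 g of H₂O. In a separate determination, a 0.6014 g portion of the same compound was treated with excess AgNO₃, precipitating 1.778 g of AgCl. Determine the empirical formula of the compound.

CHCl

mol C = 0.5965 g CO₂ ÷ 44.009 g/mol = 0.013554 mol
mol H = 2 × 0.1221 g H₂O ÷ 18.015 g/mol = 0.013555 mol
From the AgCl data: mol Cl per gram of compound = (1.778 ÷ 143.318) ÷ 0.6014 = 0.020628 mol/g, so in the 0.6570 g combustion sample mol Cl = 0.013553 mol
Divide by the smallest (0.013553 mol): C 1.000, H 1.000, Cl 1.000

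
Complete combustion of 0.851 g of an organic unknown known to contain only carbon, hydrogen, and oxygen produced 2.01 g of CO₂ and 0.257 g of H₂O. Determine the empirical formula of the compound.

C8H5O3

mol C = 2.01 g CO₂ ÷ 44.009 g/mol = 0.04567 mol
mol H = 2 × 0.257 g H₂O ÷ 18.015 g/mol = 0.02853 mol
mass O = 0.851 − (0.5486 + 0.02876) = 0.2737 g → mol O = 0.2737 ÷ 15.999 = 0.01711 mol
Divide by the smallest (0.01711 mol): C 2.670, H 1.668, O 1.000
Multiplying each by 3 gives whole numbers: C 8.01, H 5.00, O 3.00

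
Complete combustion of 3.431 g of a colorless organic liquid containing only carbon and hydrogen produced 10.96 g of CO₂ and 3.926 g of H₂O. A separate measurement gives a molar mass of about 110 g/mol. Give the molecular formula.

mol C = 10.96 g CO₂ ÷ 44.009 g/mol = 0.24904 mol
mol H = 2 × 3.926 g H₂O ÷ 18.015 g/mol = 0.43586 mol
Divide by the smallest (0.24904 mol): C 1.000, H 1.750
Multiplying each by 4 gives whole numbers: C 4.00, H 7.00
Empirical formula: C4H7
Empirical-formula mass = 55.10 g/mol; 110 ÷ 55.10 ≈ 2, so the molecular formula is C8H14.

C8H14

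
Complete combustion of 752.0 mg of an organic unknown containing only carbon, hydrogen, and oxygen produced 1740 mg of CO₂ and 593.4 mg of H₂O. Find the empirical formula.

mol C = 1.740 g CO₂ ÷ 44.009 g/mol = 0.039537 mol
mol H = 2 × 0.5934 g H₂O ÷ 18.015 g/mol = 0.065878 mol
mass O = 0.7520 − (0.47488 + 0.066405) = 0.21071 g → mol O = 0.21071 ÷ 15.999 = 0.013170 mol
Divide by the smallest (0.013170 mol): C 3.002, H 5.002, O 1.000

C3H5O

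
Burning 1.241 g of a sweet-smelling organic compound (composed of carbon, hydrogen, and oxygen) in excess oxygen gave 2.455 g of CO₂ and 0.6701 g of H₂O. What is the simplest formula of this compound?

mol C = 2.455 g CO₂ ÷ 44.009 g/mol = 0.055784 mol
mol H = 2 × 0.6701 g H₂O ÷ 18.015 g/mol = 0.074394 mol
mass O = 1.241 − (0.67002 + 0.074989) = 0.49599 g → mol O = 0.49599 ÷ 15.999 = 0.031001 mol
Divide by the smallest (0.031001 mol): C 1.799, H 2.400, O 1.000
Multiplying each by 5 gives whole numbers: C 9.00, H 12.00, O 5.00

C9H12O5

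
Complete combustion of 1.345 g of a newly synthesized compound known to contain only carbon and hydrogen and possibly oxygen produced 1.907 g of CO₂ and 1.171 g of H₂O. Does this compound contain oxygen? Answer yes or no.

mol C = 1.907 g CO₂ ÷ 44.009 g/mol = 0.043332 mol
mol H = 2 × 1.171 g H₂O ÷ 18.015 g/mol = 0.13000 mol
C and H account for only 0.65150 g of the 1.345 g sample; the remaining 0.69350 g must be oxygen.

yes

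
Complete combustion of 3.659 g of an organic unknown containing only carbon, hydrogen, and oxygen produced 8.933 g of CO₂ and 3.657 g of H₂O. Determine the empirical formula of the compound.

C4H8O

mol C = 8.933 g CO₂ ÷ 44.009 g/mol = 0.20298 mol
mol H = 2 × 3.657 g H₂O ÷ 18.015 g/mol = 0.40600 mol
mass O = 3.659 − (2.4380 + 0.40924) = 0.81175 g → mol O = 0.81175 ÷ 15.999 = 0.050738 mol
Divide by the smallest (0.050738 mol): C 4.001, H 8.002, O 1.000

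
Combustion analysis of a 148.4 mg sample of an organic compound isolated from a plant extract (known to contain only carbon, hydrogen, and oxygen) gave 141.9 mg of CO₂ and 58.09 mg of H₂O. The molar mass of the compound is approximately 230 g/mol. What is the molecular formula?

C5H10O10

mol C = 0.1419 g CO₂ ÷ 44.009 g/mol = 0.0032243 mol
mol H = 2 × 0.05809 g H₂O ÷ 18.015 g/mol = 0.0064491 mol
mass O = 0.1484 − (0.038728 + 0.0065007) = 0.10317 g → mol O = 0.10317 ÷ 15.999 = 0.0064486 mol
Divide by the smallest (0.0032243 mol): C 1.000, H 2.000, O 2.000
Empirical formula: CH2O2
Empirical-formula mass = 46.02 g/mol; 230 ÷ 46.02 ≈ 5, so the molecular formula is C5H10O10.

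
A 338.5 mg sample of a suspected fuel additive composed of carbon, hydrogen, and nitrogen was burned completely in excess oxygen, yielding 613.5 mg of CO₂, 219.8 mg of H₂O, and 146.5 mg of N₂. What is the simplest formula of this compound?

C4H7N3

mol C = 0.6135 g CO₂ ÷ 44.009 g/mol = 0.013940 mol
mol H = 2 × 0.2198 g H₂O ÷ 18.015 g/mol = 0.024402 mol
mol N = 2 × 0.1465 g N₂ ÷ 28.014 g/mol = 0.010459 mol
Divide by the smallest (0.010459 mol): C 1.333, H 2.333, N 1.000
Multiplying each by 3 gives whole numbers: C 4.00, H 7.00, N 3.00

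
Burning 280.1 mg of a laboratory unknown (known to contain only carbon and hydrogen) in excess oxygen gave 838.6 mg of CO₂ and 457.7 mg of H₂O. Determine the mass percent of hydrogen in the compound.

18.29%

mol C = 0.8386 g CO₂ ÷ 44.009 g/mol = 0.019055 mol
mol H = 2 × 0.4577 g H₂O ÷ 18.015 g/mol = 0.050813 mol
mass % H = 0.051220 g ÷ 0.2801 g × 100%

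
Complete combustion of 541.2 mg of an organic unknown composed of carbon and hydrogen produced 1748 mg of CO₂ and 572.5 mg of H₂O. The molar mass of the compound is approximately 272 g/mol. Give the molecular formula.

mol C = 1.748 g CO₂ ÷ 44.009 g/mol = 0.039719 mol
mol H = 2 × 0.5725 g H₂O ÷ 18.015 g/mol = 0.063558 mol
Divide by the smallest (0.039719 mol): C 1.000, H 1.600
Multiplying each by 5 gives whole numbers: C 5.00, H 8.00
Empirical formula: C5H8
Empirical-formula mass = 68.12 g/mol; 272 ÷ 68.12 ≈ 4, so the molecular formula is C20H32.

C20H32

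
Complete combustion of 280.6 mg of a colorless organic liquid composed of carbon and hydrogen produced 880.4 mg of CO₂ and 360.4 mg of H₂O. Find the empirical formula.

CH2

mol C = 0.8804 g CO₂ ÷ 44.009 g/mol = 0.020005 mol
mol H = 2 × 0.3604 g H₂O ÷ 18.015 g/mol = 0.040011 mol
Divide by the smallest (0.020005 mol): C 1.000, H 2.000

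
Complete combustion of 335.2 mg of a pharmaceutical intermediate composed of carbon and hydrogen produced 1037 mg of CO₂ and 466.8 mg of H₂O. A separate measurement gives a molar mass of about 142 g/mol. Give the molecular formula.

mol C = 1.037 g CO₂ ÷ 44.009 g/mol = 0.023563 mol
mol H = 2 × 0.4668 g H₂O ÷ 18.015 g/mol = 0.051823 mol
Divide by the smallest (0.023563 mol): C 1.000, H 2.199
Multiplying each by 5 gives whole numbers: C 5.00, H 11.00
Empirical formula: C5H11
Empirical-formula mass = 71.14 g/mol; 142 ÷ 71.14 ≈ 2, so the molecular formula is C10H22.

C10H22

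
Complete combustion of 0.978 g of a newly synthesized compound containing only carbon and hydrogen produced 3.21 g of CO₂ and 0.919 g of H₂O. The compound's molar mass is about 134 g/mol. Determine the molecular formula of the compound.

C10H14

mol C = 3.21 g CO₂ ÷ 44.009 g/mol = 0.07294 mol
mol H = 2 × 0.919 g H₂O ÷ 18.015 g/mol = 0.1020 mol
Divide by the smallest (0.07294 mol): C 1.000, H 1.399
Multiplying each by 5 gives whole numbers: C 5.00, H 6.99
Empirical formula: C5H7
Empirical-formula mass = 67.11 g/mol; 134 ÷ 67.11 ≈ 2, so the molecular formula is C10H14.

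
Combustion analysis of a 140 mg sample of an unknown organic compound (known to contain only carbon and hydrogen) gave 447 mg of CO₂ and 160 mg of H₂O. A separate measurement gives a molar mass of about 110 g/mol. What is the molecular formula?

C8H14

mol C = 0.447 g CO₂ ÷ 44.009 g/mol = 0.01016 mol
mol H = 2 × 0.160 g H₂O ÷ 18.015 g/mol = 0.01776 mol
Divide by the smallest (0.01016 mol): C 1.000, H 1.749
Multiplying each by 4 gives whole numbers: C 4.00, H 7.00
Empirical formula: C4H7
Empirical-formula mass = 55.10 g/mol; 110 ÷ 55.10 ≈ 2, so the molecular formula is C8H14.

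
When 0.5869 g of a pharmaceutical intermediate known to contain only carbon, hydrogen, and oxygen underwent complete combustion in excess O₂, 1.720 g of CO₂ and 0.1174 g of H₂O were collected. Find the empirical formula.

mol C = 1.720 g CO₂ ÷ 44.009 g/mol = 0.039083 mol
mol H = 2 × 0.1174 g H₂O ÷ 18.015 g/mol = 0.013034 mol
mass O = 0.5869 − (0.46942 + 0.013138) = 0.10434 g → mol O = 0.10434 ÷ 15.999 = 0.0065215 mol
Divide by the smallest (0.0065215 mol): C 5.993, H 1.999, O 1.000

C6H2O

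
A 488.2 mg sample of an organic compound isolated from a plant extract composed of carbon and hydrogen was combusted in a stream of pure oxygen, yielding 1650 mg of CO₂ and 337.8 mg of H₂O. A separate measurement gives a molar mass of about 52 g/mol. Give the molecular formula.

mol C = 1.650 g CO₂ ÷ 44.009 g/mol = 0.037492 mol
mol H = 2 × 0.3378 g H₂O ÷ 18.015 g/mol = 0.037502 mol
Divide by the smallest (0.037492 mol): C 1.000, H 1.000
Empirical formula: CH
Empirical-formula mass = 13.02 g/mol; 52 ÷ 13.02 ≈ 4, so the molecular formula is C4H4.

C4H4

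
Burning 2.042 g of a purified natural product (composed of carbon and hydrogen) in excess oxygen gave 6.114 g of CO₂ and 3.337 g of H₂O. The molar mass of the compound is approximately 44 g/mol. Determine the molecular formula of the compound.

mol C = 6.114 g CO₂ ÷ 44.009 g/mol = 0.13893 mol
mol H = 2 × 3.337 g H₂O ÷ 18.015 g/mol = 0.37047 mol
Divide by the smallest (0.13893 mol): C 1.000, H 2.667
Multiplying each by 3 gives whole numbers: C 3.00, H 8.00
Empirical formula: C3H8
Empirical-formula mass = 44.10 g/mol; 44 ÷ 44.10 ≈ 1, so the molecular formula is C3H8.

C3H8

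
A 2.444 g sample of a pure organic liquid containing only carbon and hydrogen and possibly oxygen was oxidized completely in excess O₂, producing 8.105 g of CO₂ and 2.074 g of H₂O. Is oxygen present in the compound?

mol C = 8.105 g CO₂ ÷ 44.009 g/mol = 0.18417 mol
mol H = 2 × 2.074 g H₂O ÷ 18.015 g/mol = 0.23025 mol
C and H together account for 2.4441 g — essentially the entire 2.444 g sample — so the compound contains no oxygen.

no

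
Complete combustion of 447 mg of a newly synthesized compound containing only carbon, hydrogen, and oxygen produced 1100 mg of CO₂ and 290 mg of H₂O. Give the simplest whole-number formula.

mol C = 1.10 g CO₂ ÷ 44.009 g/mol = 0.02499 mol
mol H = 2 × 0.290 g H₂O ÷ 18.015 g/mol = 0.03220 mol
mass O = 0.447 − (0.3002 + 0.03245) = 0.1143 g → mol O = 0.1143 ÷ 15.999 = 0.007146 mol
Divide by the smallest (0.007146 mol): C 3.498, H 4.505, O 1.000
Multiplying each by 2 gives whole numbers: C 7.00, H 9.01, O 2.00

C7H9O2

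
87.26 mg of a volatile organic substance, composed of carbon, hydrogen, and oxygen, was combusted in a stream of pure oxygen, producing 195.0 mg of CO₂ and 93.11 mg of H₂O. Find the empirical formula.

C3H7O

mol C = 0.1950 g CO₂ ÷ 44.009 g/mol = 0.0044309 mol
mol H = 2 × 0.09311 g H₂O ÷ 18.015 g/mol = 0.010337 mol
mass O = 0.08726 − (0.053220 + 0.010420) = 0.023621 g → mol O = 0.023621 ÷ 15.999 = 0.0014764 mol
Divide by the smallest (0.0014764 mol): C 3.001, H 7.002, O 1.000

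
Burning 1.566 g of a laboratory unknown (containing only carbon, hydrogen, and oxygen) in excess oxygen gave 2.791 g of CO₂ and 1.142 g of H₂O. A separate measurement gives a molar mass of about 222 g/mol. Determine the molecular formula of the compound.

mol C = 2.791 g CO₂ ÷ 44.009 g/mol = 0.063419 mol
mol H = 2 × 1.142 g H₂O ÷ 18.015 g/mol = 0.12678 mol
mass O = 1.566 − (0.76172 + 0.12780) = 0.67648 g → mol O = 0.67648 ÷ 15.999 = 0.042283 mol
Divide by the smallest (0.042283 mol): C 1.500, H 2.998, O 1.000
Multiplying each by 2 gives whole numbers: C 3.00, H 6.00, O 2.00
Empirical formula: C3H6O2
Empirical-formula mass = 74.08 g/mol; 222 ÷ 74.08 ≈ 3, so the molecular formula is C9H18O6.

C9H18O6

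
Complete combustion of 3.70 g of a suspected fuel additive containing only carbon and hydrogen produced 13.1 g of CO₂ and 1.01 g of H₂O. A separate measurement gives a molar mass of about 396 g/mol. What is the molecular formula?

mol C = 13.1 g CO₂ ÷ 44.009 g/mol = 0.2977 mol
mol H = 2 × 1.01 g H₂O ÷ 18.015 g/mol = 0.1121 mol
Divide by the smallest (0.1121 mol): C 2.655, H 1.000
Multiplying each by 3 gives whole numbers: C 7.96, H 3.00
Empirical formula: C8H3
Empirical-formula mass = 99.11 g/mol; 396 ÷ 99.11 ≈ 4, so the molecular formula is C32H12.

C32H12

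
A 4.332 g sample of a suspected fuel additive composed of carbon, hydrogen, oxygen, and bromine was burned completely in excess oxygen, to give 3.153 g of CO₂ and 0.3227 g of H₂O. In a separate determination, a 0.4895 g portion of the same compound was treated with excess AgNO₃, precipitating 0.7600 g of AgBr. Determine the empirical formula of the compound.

C2HBrO

mol C = 3.153 g CO₂ ÷ 44.009 g/mol = 0.071644 mol
mol H = 2 × 0.3227 g H₂O ÷ 18.015 g/mol = 0.035826 mol
From the AgBr data: mol Br per gram of compound = (0.7600 ÷ 187.772) ÷ 0.4895 = 0.0082686 mol/g, so in the 4.332 g combustion sample mol Br = 0.035819 mol
mass O = 4.332 − (0.86052 + 0.036112 + 2.8621) = 0.57325 g → mol O = 0.57325 ÷ 15.999 = 0.035830 mol
Divide by the smallest (0.035819 mol): C 2.000, H 1.000, Br 1.000, O 1.000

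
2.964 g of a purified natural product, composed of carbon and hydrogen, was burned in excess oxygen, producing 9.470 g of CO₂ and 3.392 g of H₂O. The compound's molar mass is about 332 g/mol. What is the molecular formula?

C24H42

mol C = 9.470 g CO₂ ÷ 44.009 g/mol = 0.21518 mol
mol H = 2 × 3.392 g H₂O ÷ 18.015 g/mol = 0.37658 mol
Divide by the smallest (0.21518 mol): C 1.000, H 1.750
Multiplying each by 4 gives whole numbers: C 4.00, H 7.00
Empirical formula: C4H7
Empirical-formula mass = 55.10 g/mol; 332 ÷ 55.10 ≈ 6, so the molecular formula is C24H42.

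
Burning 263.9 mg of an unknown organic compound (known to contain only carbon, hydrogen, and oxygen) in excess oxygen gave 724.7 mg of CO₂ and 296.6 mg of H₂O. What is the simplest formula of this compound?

C8H16O

mol C = 0.7247 g CO₂ ÷ 44.009 g/mol = 0.016467 mol
mol H = 2 × 0.2966 g H₂O ÷ 18.015 g/mol = 0.032928 mol
mass O = 0.2639 − (0.19779 + 0.033192) = 0.032922 g → mol O = 0.032922 ÷ 15.999 = 0.0020578 mol
Divide by the smallest (0.0020578 mol): C 8.002, H 16.002, O 1.000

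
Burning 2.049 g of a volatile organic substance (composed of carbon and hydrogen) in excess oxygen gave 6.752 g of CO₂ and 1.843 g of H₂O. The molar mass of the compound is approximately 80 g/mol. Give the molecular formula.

mol C = 6.752 g CO₂ ÷ 44.009 g/mol = 0.15342 mol
mol H = 2 × 1.843 g H₂O ÷ 18.015 g/mol = 0.20461 mol
Divide by the smallest (0.15342 mol): C 1.000, H 1.334
Multiplying each by 3 gives whole numbers: C 3.00, H 4.00
Empirical formula: C3H4
Empirical-formula mass = 40.06 g/mol; 80 ÷ 40.06 ≈ 2, so the molecular formula is C6H8.

C6H8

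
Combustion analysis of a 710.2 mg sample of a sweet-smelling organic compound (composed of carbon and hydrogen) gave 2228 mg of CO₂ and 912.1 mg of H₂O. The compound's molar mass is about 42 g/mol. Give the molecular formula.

mol C = 2.228 g CO₂ ÷ 44.009 g/mol = 0.050626 mol
mol H = 2 × 0.9121 g H₂O ÷ 18.015 g/mol = 0.10126 mol
Divide by the smallest (0.050626 mol): C 1.000, H 2.000
Empirical formula: CH2
Empirical-formula mass = 14.03 g/mol; 42 ÷ 14.03 ≈ 3, so the molecular formula is C3H6.

C3H6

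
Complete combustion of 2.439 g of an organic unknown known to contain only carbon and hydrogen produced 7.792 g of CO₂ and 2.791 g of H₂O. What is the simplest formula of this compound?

C4H7

mol C = 7.792 g CO₂ ÷ 44.009 g/mol = 0.17705 mol
mol H = 2 × 2.791 g H₂O ÷ 18.015 g/mol = 0.30985 mol
Divide by the smallest (0.17705 mol): C 1.000, H 1.750
Multiplying each by 4 gives whole numbers: C 4.00, H 7.00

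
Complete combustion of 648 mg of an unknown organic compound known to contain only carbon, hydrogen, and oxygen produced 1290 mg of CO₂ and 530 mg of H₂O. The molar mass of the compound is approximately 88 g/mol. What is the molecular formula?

mol C = 1.29 g CO₂ ÷ 44.009 g/mol = 0.02931 mol
mol H = 2 × 0.530 g H₂O ÷ 18.015 g/mol = 0.05884 mol
mass O = 0.648 − (0.3521 + 0.05931) = 0.2366 g → mol O = 0.2366 ÷ 15.999 = 0.01479 mol
Divide by the smallest (0.01479 mol): C 1.982, H 3.978, O 1.000
Empirical formula: C2H4O
Empirical-formula mass = 44.05 g/mol; 88 ÷ 44.05 ≈ 2, so the molecular formula is C4H8O2.

C4H8O2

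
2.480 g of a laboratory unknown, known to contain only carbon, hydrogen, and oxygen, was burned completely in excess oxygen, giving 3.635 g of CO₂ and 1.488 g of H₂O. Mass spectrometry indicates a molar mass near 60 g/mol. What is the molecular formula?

C2H4O2

mol C = 3.635 g CO₂ ÷ 44.009 g/mol = 0.082597 mol
mol H = 2 × 1.488 g H₂O ÷ 18.015 g/mol = 0.16520 mol
mass O = 2.480 − (0.99207 + 0.16652) = 1.3214 g → mol O = 1.3214 ÷ 15.999 = 0.082593 mol
Divide by the smallest (0.082593 mol): C 1.000, H 2.000, O 1.000
Empirical formula: CH2O
Empirical-formula mass = 30.03 g/mol; 60 ÷ 30.03 ≈ 2, so the molecular formula is C2H4O2.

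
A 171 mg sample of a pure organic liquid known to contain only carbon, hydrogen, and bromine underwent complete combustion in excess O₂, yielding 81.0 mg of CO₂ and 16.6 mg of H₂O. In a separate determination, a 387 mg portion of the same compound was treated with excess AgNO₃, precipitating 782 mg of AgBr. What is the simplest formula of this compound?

CHBr

mol C = 0.0810 g CO₂ ÷ 44.009 g/mol = 0.001841 mol
mol H = 2 × 0.0166 g H₂O ÷ 18.015 g/mol = 0.001843 mol
From the AgBr data: mol Br per gram of compound = (0.782 ÷ 187.772) ÷ 0.387 = 0.01076 mol/g, so in the 0.171 g combustion sample mol Br = 0.001840 mol
Divide by the smallest (0.001840 mol): C 1.000, H 1.001, Br 1.000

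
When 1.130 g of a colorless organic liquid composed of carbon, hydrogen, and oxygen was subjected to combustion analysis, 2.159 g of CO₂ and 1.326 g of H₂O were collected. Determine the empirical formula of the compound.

mol C = 2.159 g CO₂ ÷ 44.009 g/mol = 0.049058 mol
mol H = 2 × 1.326 g H₂O ÷ 18.015 g/mol = 0.14721 mol
mass O = 1.130 − (0.58924 + 0.14839) = 0.39237 g → mol O = 0.39237 ÷ 15.999 = 0.024525 mol
Divide by the smallest (0.024525 mol): C 2.000, H 6.002, O 1.000

C2H6O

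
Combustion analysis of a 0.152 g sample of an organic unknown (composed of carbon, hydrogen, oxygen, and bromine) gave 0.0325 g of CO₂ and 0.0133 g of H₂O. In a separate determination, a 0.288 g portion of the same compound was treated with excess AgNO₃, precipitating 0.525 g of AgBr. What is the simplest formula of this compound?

CH2Br2O2

mol C = 0.0325 g CO₂ ÷ 44.009 g/mol = 0.0007385 mol
mol H = 2 × 0.0133 g H₂O ÷ 18.015 g/mol = 0.001477 mol
From the AgBr data: mol Br per gram of compound = (0.525 ÷ 187.772) ÷ 0.288 = 0.009708 mol/g, so in the 0.152 g combustion sample mol Br = 0.001476 mol
mass O = 0.152 − (0.008870 + 0.001488 + 0.1179) = 0.02373 g → mol O = 0.02373 ÷ 15.999 = 0.001483 mol
Divide by the smallest (0.0007385 mol): C 1.000, H 1.999, Br 1.998, O 2.009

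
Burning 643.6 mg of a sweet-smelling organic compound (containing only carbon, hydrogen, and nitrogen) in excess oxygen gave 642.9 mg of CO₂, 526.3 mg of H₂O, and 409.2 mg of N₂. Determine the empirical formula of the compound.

mol C = 0.6429 g CO₂ ÷ 44.009 g/mol = 0.014608 mol
mol H = 2 × 0.5263 g H₂O ÷ 18.015 g/mol = 0.058429 mol
mol N = 2 × 0.4092 g N₂ ÷ 28.014 g/mol = 0.029214 mol
Divide by the smallest (0.014608 mol): C 1.000, H 4.000, N 2.000

CH4N2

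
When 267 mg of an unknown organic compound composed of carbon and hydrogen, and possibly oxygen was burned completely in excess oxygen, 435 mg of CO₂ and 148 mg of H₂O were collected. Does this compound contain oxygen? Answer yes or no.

mol C = 0.435 g CO₂ ÷ 44.009 g/mol = 0.009884 mol
mol H = 2 × 0.148 g H₂O ÷ 18.015 g/mol = 0.01643 mol
C and H account for only 0.1353 g of the 0.267 g sample; the remaining 0.1317 g must be oxygen.

yes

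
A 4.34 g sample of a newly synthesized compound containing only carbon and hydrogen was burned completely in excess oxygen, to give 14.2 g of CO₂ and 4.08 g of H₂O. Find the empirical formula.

C5H7

mol C = 14.2 g CO₂ ÷ 44.009 g/mol = 0.3227 mol
mol H = 2 × 4.08 g H₂O ÷ 18.015 g/mol = 0.4530 mol
Divide by the smallest (0.3227 mol): C 1.000, H 1.404
Multiplying each by 5 gives whole numbers: C 5.00, H 7.02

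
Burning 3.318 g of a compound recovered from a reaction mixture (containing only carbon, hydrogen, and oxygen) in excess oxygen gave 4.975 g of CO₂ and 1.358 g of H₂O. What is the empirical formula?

C3H4O3

mol C = 4.975 g CO₂ ÷ 44.009 g/mol = 0.11305 mol
mol H = 2 × 1.358 g H₂O ÷ 18.015 g/mol = 0.15076 mol
mass O = 3.318 − (1.3578 + 0.15197) = 1.8082 g → mol O = 1.8082 ÷ 15.999 = 0.11302 mol
Divide by the smallest (0.11302 mol): C 1.000, H 1.334, O 1.000
Multiplying each by 3 gives whole numbers: C 3.00, H 4.00, O 3.00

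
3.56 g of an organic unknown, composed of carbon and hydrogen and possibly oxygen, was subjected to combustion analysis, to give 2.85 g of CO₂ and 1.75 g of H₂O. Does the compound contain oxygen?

mol C = 2.85 g CO₂ ÷ 44.009 g/mol = 0.06476 mol
mol H = 2 × 1.75 g H₂O ÷ 18.015 g/mol = 0.1943 mol
C and H account for only 0.9737 g of the 3.56 g sample; the remaining 2.586 g must be oxygen.

yes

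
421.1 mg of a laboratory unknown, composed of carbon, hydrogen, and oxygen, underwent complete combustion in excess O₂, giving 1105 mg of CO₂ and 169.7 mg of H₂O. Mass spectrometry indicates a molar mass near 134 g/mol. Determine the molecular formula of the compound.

C8H6O2

mol C = 1.105 g CO₂ ÷ 44.009 g/mol = 0.025109 mol
mol H = 2 × 0.1697 g H₂O ÷ 18.015 g/mol = 0.018840 mol
mass O = 0.4211 − (0.30158 + 0.018991) = 0.10053 g → mol O = 0.10053 ÷ 15.999 = 0.0062836 mol
Divide by the smallest (0.0062836 mol): C 3.996, H 2.998, O 1.000
Empirical formula: C4H3O
Empirical-formula mass = 67.07 g/mol; 134 ÷ 67.07 ≈ 2, so the molecular formula is C8H6O2.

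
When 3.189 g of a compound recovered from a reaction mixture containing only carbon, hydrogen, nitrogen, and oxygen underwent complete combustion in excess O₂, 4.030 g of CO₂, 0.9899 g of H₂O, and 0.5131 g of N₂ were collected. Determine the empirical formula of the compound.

mol C = 4.030 g CO₂ ÷ 44.009 g/mol = 0.091572 mol
mol H = 2 × 0.9899 g H₂O ÷ 18.015 g/mol = 0.10990 mol
mol N = 2 × 0.5131 g N₂ ÷ 28.014 g/mol = 0.036632 mol
mass O = 3.189 − (1.0999 + 0.11078 + 0.51310) = 1.4653 g → mol O = 1.4653 ÷ 15.999 = 0.091584 mol
Divide by the smallest (0.036632 mol): C 2.500, H 3.000, N 1.000, O 2.500
Multiplying each by 2 gives whole numbers: C 5.00, H 6.00, N 2.00, O 5.00

C5H6N2O5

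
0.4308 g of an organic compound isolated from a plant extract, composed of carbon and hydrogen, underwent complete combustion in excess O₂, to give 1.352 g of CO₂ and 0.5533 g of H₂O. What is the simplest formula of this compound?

mol C = 1.352 g CO₂ ÷ 44.009 g/mol = 0.030721 mol
mol H = 2 × 0.5533 g H₂O ÷ 18.015 g/mol = 0.061427 mol
Divide by the smallest (0.030721 mol): C 1.000, H 1.999

CH2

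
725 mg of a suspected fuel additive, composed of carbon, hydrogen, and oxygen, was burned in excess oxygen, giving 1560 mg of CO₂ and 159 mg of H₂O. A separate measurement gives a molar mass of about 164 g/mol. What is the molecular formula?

C8H4O4

mol C = 1.56 g CO₂ ÷ 44.009 g/mol = 0.03545 mol
mol H = 2 × 0.159 g H₂O ÷ 18.015 g/mol = 0.01765 mol
mass O = 0.725 − (0.4258 + 0.01779) = 0.2814 g → mol O = 0.2814 ÷ 15.999 = 0.01759 mol
Divide by the smallest (0.01759 mol): C 2.015, H 1.003, O 1.000
Empirical formula: C2HO
Empirical-formula mass = 41.03 g/mol; 164 ÷ 41.03 ≈ 4, so the molecular formula is C8H4O4.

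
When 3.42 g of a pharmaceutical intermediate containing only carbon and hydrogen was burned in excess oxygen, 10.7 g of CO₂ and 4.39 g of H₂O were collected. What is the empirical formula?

CH2

mol C = 10.7 g CO₂ ÷ 44.009 g/mol = 0.2431 mol
mol H = 2 × 4.39 g H₂O ÷ 18.015 g/mol = 0.4874 mol
Divide by the smallest (0.2431 mol): C 1.000, H 2.005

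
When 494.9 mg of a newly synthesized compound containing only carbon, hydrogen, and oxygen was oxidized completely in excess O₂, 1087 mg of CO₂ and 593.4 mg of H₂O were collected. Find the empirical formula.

mol C = 1.087 g CO₂ ÷ 44.009 g/mol = 0.024699 mol
mol H = 2 × 0.5934 g H₂O ÷ 18.015 g/mol = 0.065878 mol
mass O = 0.4949 − (0.29667 + 0.066405) = 0.13183 g → mol O = 0.13183 ÷ 15.999 = 0.0082398 mol
Divide by the smallest (0.0082398 mol): C 2.998, H 7.995, O 1.000

C3H8O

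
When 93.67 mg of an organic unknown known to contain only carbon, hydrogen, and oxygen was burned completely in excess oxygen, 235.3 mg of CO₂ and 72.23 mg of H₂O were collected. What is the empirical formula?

mol C = 0.2353 g CO₂ ÷ 44.009 g/mol = 0.0053466 mol
mol H = 2 × 0.07223 g H₂O ÷ 18.015 g/mol = 0.0080189 mol
mass O = 0.09367 − (0.064218 + 0.0080830) = 0.021369 g → mol O = 0.021369 ÷ 15.999 = 0.0013356 mol
Divide by the smallest (0.0013356 mol): C 4.003, H 6.004, O 1.000

C4H6O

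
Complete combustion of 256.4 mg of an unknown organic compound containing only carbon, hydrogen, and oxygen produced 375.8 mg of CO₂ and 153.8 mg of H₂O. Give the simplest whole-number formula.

CH2O

mol C = 0.3758 g CO₂ ÷ 44.009 g/mol = 0.0085392 mol
mol H = 2 × 0.1538 g H₂O ÷ 18.015 g/mol = 0.017075 mol
mass O = 0.2564 − (0.10256 + 0.017211) = 0.13662 g → mol O = 0.13662 ÷ 15.999 = 0.0085396 mol
Divide by the smallest (0.0085392 mol): C 1.000, H 2.000, O 1.000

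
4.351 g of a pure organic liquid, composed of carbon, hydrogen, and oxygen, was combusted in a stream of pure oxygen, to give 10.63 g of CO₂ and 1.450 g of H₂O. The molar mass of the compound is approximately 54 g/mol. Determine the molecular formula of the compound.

mol C = 10.63 g CO₂ ÷ 44.009 g/mol = 0.24154 mol
mol H = 2 × 1.450 g H₂O ÷ 18.015 g/mol = 0.16098 mol
mass O = 4.351 − (2.9012 + 0.16226) = 1.2876 g → mol O = 1.2876 ÷ 15.999 = 0.080479 mol
Divide by the smallest (0.080479 mol): C 3.001, H 2.000, O 1.000
Empirical formula: C3H2O
Empirical-formula mass = 54.05 g/mol; 54 ÷ 54.05 ≈ 1, so the molecular formula is C3H2O.

C3H2O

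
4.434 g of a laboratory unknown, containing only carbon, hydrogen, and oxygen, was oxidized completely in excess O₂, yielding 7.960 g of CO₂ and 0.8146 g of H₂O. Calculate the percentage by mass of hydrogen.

mol C = 7.960 g CO₂ ÷ 44.009 g/mol = 0.18087 mol
mol H = 2 × 0.8146 g H₂O ÷ 18.015 g/mol = 0.090436 mol
mass O = 4.434 − (2.1725 + 0.091159) = 2.1704 g → mol O = 2.1704 ÷ 15.999 = 0.13566 mol
mass % H = 0.091159 g ÷ 4.434 g × 100%

2.06%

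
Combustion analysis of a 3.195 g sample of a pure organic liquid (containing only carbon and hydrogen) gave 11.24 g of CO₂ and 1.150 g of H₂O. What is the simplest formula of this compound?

mol C = 11.24 g CO₂ ÷ 44.009 g/mol = 0.25540 mol
mol H = 2 × 1.150 g H₂O ÷ 18.015 g/mol = 0.12767 mol
Divide by the smallest (0.12767 mol): C 2.000, H 1.000

C2H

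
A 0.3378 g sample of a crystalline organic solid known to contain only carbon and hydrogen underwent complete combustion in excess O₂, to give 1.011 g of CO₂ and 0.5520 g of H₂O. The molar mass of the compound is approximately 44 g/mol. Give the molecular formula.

mol C = 1.011 g CO₂ ÷ 44.009 g/mol = 0.022973 mol
mol H = 2 × 0.5520 g H₂O ÷ 18.015 g/mol = 0.061282 mol
Divide by the smallest (0.022973 mol): C 1.000, H 2.668
Multiplying each by 3 gives whole numbers: C 3.00, H 8.00
Empirical formula: C3H8
Empirical-formula mass = 44.10 g/mol; 44 ÷ 44.10 ≈ 1, so the molecular formula is C3H8.

C3H8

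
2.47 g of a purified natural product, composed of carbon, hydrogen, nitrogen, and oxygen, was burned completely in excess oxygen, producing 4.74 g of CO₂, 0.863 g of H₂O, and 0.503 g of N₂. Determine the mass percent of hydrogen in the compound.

mol C = 4.74 g CO₂ ÷ 44.009 g/mol = 0.1077 mol
mol H = 2 × 0.863 g H₂O ÷ 18.015 g/mol = 0.09581 mol
mol N = 2 × 0.503 g N₂ ÷ 28.014 g/mol = 0.03591 mol
mass O = 2.47 − (1.294 + 0.09658 + 0.5030) = 0.5768 g → mol O = 0.5768 ÷ 15.999 = 0.03605 mol
mass % H = 0.09658 g ÷ 2.47 g × 100%

3.9%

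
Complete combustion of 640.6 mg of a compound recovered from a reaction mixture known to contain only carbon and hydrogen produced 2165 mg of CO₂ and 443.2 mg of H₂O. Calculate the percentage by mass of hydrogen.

mol C = 2.165 g CO₂ ÷ 44.009 g/mol = 0.049194 mol
mol H = 2 × 0.4432 g H₂O ÷ 18.015 g/mol = 0.049203 mol
mass % H = 0.049597 g ÷ 0.6406 g × 100%

7.74%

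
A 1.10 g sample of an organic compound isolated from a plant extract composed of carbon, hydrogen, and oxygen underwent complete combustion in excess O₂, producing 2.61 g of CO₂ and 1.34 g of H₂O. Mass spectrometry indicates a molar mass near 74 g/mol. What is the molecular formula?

C4H10O

mol C = 2.61 g CO₂ ÷ 44.009 g/mol = 0.05931 mol
mol H = 2 × 1.34 g H₂O ÷ 18.015 g/mol = 0.1488 mol
mass O = 1.10 − (0.7123 + 0.1500) = 0.2377 g → mol O = 0.2377 ÷ 15.999 = 0.01486 mol
Divide by the smallest (0.01486 mol): C 3.991, H 10.012, O 1.000
Empirical formula: C4H10O
Empirical-formula mass = 74.12 g/mol; 74 ÷ 74.12 ≈ 1, so the molecular formula is C4H10O.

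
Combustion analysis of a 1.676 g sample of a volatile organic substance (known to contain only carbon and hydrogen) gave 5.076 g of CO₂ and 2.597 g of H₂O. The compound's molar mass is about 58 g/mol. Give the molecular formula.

C4H10

mol C = 5.076 g CO₂ ÷ 44.009 g/mol = 0.11534 mol
mol H = 2 × 2.597 g H₂O ÷ 18.015 g/mol = 0.28832 mol
Divide by the smallest (0.11534 mol): C 1.000, H 2.500
Multiplying each by 2 gives whole numbers: C 2.00, H 5.00
Empirical formula: C2H5
Empirical-formula mass = 29.06 g/mol; 58 ÷ 29.06 ≈ 2, so the molecular formula is C4H10.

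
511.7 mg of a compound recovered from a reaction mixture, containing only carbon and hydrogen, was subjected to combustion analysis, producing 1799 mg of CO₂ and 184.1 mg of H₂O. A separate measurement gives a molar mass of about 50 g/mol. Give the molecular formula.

mol C = 1.799 g CO₂ ÷ 44.009 g/mol = 0.040878 mol
mol H = 2 × 0.1841 g H₂O ÷ 18.015 g/mol = 0.020439 mol
Divide by the smallest (0.020439 mol): C 2.000, H 1.000
Empirical formula: C2H
Empirical-formula mass = 25.03 g/mol; 50 ÷ 25.03 ≈ 2, so the molecular formula is C4H2.

C4H2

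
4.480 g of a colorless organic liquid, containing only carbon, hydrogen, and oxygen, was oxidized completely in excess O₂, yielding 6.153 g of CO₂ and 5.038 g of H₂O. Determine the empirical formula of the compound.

CH4O

mol C = 6.153 g CO₂ ÷ 44.009 g/mol = 0.13981 mol
mol H = 2 × 5.038 g H₂O ÷ 18.015 g/mol = 0.55931 mol
mass O = 4.480 − (1.6793 + 0.56379) = 2.2369 g → mol O = 2.2369 ÷ 15.999 = 0.13982 mol
Divide by the smallest (0.13981 mol): C 1.000, H 4.000, O 1.000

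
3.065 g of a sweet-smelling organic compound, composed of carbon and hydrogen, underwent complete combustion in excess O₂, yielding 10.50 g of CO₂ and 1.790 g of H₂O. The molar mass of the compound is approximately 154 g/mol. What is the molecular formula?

mol C = 10.50 g CO₂ ÷ 44.009 g/mol = 0.23859 mol
mol H = 2 × 1.790 g H₂O ÷ 18.015 g/mol = 0.19872 mol
Divide by the smallest (0.19872 mol): C 1.201, H 1.000
Multiplying each by 5 gives whole numbers: C 6.00, H 5.00
Empirical formula: C6H5
Empirical-formula mass = 77.11 g/mol; 154 ÷ 77.11 ≈ 2, so the molecular formula is C12H10.

C12H10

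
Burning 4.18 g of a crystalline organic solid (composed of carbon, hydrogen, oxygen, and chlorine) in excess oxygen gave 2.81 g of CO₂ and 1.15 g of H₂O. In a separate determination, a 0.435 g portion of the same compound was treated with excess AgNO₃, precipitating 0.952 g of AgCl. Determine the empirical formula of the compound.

mol C = 2.81 g CO₂ ÷ 44.009 g/mol = 0.06385 mol
mol H = 2 × 1.15 g H₂O ÷ 18.015 g/mol = 0.1277 mol
From the AgCl data: mol Cl per gram of compound = (0.952 ÷ 143.318) ÷ 0.435 = 0.01527 mol/g, so in the 4.18 g combustion sample mol Cl = 0.06383 mol
mass O = 4.18 − (0.7669 + 0.1287 + 2.263) = 1.022 g → mol O = 1.022 ÷ 15.999 = 0.06386 mol
Divide by the smallest (0.06383 mol): C 1.000, H 2.000, Cl 1.000, O 1.000

CH2ClO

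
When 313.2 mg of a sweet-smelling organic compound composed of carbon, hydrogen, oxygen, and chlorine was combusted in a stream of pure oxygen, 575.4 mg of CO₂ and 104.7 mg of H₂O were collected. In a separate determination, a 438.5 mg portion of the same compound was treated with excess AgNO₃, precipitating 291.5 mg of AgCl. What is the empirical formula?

C9H8ClO4

mol C = 0.5754 g CO₂ ÷ 44.009 g/mol = 0.013075 mol
mol H = 2 × 0.1047 g H₂O ÷ 18.015 g/mol = 0.011624 mol
From the AgCl data: mol Cl per gram of compound = (0.2915 ÷ 143.318) ÷ 0.4385 = 0.0046384 mol/g, so in the 0.3132 g combustion sample mol Cl = 0.0014527 mol
mass O = 0.3132 − (0.15704 + 0.011717 + 0.051500) = 0.092944 g → mol O = 0.092944 ÷ 15.999 = 0.0058094 mol
Divide by the smallest (0.0014527 mol): C 9.000, H 8.001, Cl 1.000, O 3.999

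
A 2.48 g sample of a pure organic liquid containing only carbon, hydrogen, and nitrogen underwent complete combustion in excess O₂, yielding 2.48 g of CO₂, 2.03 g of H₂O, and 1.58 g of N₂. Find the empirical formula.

mol C = 2.48 g CO₂ ÷ 44.009 g/mol = 0.05635 mol
mol H = 2 × 2.03 g H₂O ÷ 18.015 g/mol = 0.2254 mol
mol N = 2 × 1.58 g N₂ ÷ 28.014 g/mol = 0.1128 mol
Divide by the smallest (0.05635 mol): C 1.000, H 3.999, N 2.002

CH4N2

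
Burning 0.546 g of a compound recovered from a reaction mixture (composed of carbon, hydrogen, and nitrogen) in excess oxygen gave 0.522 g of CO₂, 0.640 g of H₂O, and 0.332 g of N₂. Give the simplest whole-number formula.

mol C = 0.522 g CO₂ ÷ 44.009 g/mol = 0.01186 mol
mol H = 2 × 0.640 g H₂O ÷ 18.015 g/mol = 0.07105 mol
mol N = 2 × 0.332 g N₂ ÷ 28.014 g/mol = 0.02370 mol
Divide by the smallest (0.01186 mol): C 1.000, H 5.990, N 1.998

CH6N2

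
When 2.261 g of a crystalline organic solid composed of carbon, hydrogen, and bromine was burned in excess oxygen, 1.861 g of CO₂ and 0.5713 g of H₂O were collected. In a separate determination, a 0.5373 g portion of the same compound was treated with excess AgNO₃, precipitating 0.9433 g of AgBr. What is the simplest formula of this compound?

C2H3Br

mol C = 1.861 g CO₂ ÷ 44.009 g/mol = 0.042287 mol
mol H = 2 × 0.5713 g H₂O ÷ 18.015 g/mol = 0.063425 mol
From the AgBr data: mol Br per gram of compound = (0.9433 ÷ 187.772) ÷ 0.5373 = 0.0093498 mol/g, so in the 2.261 g combustion sample mol Br = 0.021140 mol
Divide by the smallest (0.021140 mol): C 2.000, H 3.000, Br 1.000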